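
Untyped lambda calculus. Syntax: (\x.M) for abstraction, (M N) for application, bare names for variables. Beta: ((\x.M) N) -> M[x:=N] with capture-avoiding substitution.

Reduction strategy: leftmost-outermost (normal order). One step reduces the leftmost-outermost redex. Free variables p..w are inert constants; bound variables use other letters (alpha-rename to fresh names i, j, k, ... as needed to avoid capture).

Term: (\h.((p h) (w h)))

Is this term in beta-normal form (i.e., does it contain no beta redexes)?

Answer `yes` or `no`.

Answer: yes

Derivation:
Term: (\h.((p h) (w h)))
No beta redexes found.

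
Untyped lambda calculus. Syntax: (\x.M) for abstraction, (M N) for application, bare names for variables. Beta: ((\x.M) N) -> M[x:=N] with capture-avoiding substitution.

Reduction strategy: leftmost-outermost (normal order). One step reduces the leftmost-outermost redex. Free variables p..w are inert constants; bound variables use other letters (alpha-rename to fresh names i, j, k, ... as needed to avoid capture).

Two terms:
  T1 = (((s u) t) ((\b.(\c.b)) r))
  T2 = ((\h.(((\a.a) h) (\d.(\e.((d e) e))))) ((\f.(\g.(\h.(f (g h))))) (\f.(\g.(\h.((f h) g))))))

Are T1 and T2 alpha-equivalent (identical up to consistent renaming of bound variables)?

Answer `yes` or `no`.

Term 1: (((s u) t) ((\b.(\c.b)) r))
Term 2: ((\h.(((\a.a) h) (\d.(\e.((d e) e))))) ((\f.(\g.(\h.(f (g h))))) (\f.(\g.(\h.((f h) g))))))
Alpha-equivalence: compare structure up to binder renaming.
Result: False

Answer: no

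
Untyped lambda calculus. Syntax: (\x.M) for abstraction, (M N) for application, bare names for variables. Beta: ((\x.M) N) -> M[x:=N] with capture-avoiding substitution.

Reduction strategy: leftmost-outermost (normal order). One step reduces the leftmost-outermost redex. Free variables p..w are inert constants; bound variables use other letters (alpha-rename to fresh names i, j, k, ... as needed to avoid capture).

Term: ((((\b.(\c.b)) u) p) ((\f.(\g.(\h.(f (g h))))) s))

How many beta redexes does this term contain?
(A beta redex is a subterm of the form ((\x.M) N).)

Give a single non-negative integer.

Term: ((((\b.(\c.b)) u) p) ((\f.(\g.(\h.(f (g h))))) s))
  Redex: ((\b.(\c.b)) u)
  Redex: ((\f.(\g.(\h.(f (g h))))) s)
Total redexes: 2

Answer: 2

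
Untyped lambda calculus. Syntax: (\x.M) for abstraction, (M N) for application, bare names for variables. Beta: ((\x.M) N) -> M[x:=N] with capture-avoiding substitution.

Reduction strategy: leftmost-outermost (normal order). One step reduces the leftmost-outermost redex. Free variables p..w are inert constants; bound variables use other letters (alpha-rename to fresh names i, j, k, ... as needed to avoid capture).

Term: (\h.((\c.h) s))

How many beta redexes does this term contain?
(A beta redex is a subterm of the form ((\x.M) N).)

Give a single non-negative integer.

Term: (\h.((\c.h) s))
  Redex: ((\c.h) s)
Total redexes: 1

Answer: 1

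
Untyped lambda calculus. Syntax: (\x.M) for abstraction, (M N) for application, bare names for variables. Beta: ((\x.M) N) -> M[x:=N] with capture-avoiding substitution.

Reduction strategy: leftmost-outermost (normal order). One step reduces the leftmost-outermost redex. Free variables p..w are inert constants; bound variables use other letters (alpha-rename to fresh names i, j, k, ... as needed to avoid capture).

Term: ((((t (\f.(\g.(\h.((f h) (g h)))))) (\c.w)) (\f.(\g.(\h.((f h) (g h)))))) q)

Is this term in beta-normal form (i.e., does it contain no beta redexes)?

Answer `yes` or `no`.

Term: ((((t (\f.(\g.(\h.((f h) (g h)))))) (\c.w)) (\f.(\g.(\h.((f h) (g h)))))) q)
No beta redexes found.

Answer: yes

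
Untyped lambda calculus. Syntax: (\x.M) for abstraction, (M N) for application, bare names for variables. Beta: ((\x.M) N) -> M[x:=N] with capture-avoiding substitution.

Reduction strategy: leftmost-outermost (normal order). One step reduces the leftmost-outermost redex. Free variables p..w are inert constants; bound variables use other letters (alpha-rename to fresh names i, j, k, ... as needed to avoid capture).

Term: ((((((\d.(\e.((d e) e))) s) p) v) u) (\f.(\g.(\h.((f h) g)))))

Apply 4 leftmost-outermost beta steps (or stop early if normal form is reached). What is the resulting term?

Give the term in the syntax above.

Step 0: ((((((\d.(\e.((d e) e))) s) p) v) u) (\f.(\g.(\h.((f h) g)))))
Step 1: (((((\e.((s e) e)) p) v) u) (\f.(\g.(\h.((f h) g)))))
Step 2: (((((s p) p) v) u) (\f.(\g.(\h.((f h) g)))))
Step 3: (normal form reached)

Answer: (((((s p) p) v) u) (\f.(\g.(\h.((f h) g)))))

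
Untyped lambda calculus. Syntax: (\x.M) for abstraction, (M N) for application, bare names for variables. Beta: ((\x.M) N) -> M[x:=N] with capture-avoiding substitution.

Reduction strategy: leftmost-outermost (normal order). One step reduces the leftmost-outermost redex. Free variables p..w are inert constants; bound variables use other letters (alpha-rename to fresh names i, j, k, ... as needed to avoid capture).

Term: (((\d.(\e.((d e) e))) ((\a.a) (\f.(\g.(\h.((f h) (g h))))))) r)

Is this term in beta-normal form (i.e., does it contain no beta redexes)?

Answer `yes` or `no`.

Answer: no

Derivation:
Term: (((\d.(\e.((d e) e))) ((\a.a) (\f.(\g.(\h.((f h) (g h))))))) r)
Found 2 beta redex(es).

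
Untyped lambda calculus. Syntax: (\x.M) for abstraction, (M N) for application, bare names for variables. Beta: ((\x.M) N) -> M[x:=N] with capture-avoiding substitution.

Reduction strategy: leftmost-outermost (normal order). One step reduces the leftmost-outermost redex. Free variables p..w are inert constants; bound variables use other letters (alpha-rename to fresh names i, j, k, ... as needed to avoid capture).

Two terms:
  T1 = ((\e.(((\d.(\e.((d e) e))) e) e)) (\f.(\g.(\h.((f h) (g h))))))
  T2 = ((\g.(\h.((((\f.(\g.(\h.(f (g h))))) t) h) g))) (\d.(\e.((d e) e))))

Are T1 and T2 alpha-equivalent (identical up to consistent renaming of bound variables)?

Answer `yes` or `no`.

Term 1: ((\e.(((\d.(\e.((d e) e))) e) e)) (\f.(\g.(\h.((f h) (g h))))))
Term 2: ((\g.(\h.((((\f.(\g.(\h.(f (g h))))) t) h) g))) (\d.(\e.((d e) e))))
Alpha-equivalence: compare structure up to binder renaming.
Result: False

Answer: no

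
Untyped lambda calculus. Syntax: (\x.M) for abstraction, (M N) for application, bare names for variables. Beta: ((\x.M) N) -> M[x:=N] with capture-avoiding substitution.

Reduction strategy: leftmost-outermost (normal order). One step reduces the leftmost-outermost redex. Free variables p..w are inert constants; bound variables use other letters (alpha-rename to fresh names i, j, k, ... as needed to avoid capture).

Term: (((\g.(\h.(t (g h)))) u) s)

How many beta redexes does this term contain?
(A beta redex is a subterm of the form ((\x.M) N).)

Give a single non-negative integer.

Term: (((\g.(\h.(t (g h)))) u) s)
  Redex: ((\g.(\h.(t (g h)))) u)
Total redexes: 1

Answer: 1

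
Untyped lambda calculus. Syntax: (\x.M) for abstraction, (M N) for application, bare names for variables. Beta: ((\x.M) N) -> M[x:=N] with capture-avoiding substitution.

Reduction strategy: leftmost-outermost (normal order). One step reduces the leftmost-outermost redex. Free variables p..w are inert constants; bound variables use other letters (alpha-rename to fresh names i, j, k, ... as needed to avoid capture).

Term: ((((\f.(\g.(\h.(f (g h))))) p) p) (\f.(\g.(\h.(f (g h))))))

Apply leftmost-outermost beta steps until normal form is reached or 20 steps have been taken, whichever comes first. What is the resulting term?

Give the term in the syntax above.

Step 0: ((((\f.(\g.(\h.(f (g h))))) p) p) (\f.(\g.(\h.(f (g h))))))
Step 1: (((\g.(\h.(p (g h)))) p) (\f.(\g.(\h.(f (g h))))))
Step 2: ((\h.(p (p h))) (\f.(\g.(\h.(f (g h))))))
Step 3: (p (p (\f.(\g.(\h.(f (g h)))))))

Answer: (p (p (\f.(\g.(\h.(f (g h)))))))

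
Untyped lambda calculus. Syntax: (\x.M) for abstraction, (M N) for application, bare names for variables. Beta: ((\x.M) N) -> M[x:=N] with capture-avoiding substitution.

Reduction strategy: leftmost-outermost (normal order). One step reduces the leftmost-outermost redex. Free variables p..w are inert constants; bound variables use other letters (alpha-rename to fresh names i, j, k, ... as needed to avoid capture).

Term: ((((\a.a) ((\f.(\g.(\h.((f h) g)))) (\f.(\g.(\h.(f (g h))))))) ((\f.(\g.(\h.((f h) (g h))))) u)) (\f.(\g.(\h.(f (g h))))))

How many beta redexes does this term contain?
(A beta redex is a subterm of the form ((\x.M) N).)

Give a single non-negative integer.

Term: ((((\a.a) ((\f.(\g.(\h.((f h) g)))) (\f.(\g.(\h.(f (g h))))))) ((\f.(\g.(\h.((f h) (g h))))) u)) (\f.(\g.(\h.(f (g h))))))
  Redex: ((\a.a) ((\f.(\g.(\h.((f h) g)))) (\f.(\g.(\h.(f (g h)))))))
  Redex: ((\f.(\g.(\h.((f h) g)))) (\f.(\g.(\h.(f (g h))))))
  Redex: ((\f.(\g.(\h.((f h) (g h))))) u)
Total redexes: 3

Answer: 3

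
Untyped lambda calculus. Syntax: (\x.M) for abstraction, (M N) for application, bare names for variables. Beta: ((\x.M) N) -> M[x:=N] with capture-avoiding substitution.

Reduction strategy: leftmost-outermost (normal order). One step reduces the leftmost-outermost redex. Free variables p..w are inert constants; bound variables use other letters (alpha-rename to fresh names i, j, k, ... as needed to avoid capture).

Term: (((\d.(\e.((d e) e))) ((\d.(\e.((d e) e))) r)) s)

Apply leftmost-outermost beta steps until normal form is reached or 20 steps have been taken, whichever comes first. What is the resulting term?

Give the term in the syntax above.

Step 0: (((\d.(\e.((d e) e))) ((\d.(\e.((d e) e))) r)) s)
Step 1: ((\e.((((\d.(\e.((d e) e))) r) e) e)) s)
Step 2: ((((\d.(\e.((d e) e))) r) s) s)
Step 3: (((\e.((r e) e)) s) s)
Step 4: (((r s) s) s)

Answer: (((r s) s) s)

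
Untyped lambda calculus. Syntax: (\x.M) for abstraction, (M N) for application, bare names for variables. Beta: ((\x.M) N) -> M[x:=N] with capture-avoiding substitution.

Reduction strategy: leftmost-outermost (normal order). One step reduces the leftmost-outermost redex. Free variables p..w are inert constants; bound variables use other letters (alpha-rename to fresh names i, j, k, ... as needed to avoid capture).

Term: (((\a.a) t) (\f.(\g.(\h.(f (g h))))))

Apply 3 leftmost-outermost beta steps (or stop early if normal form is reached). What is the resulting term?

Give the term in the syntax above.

Answer: (t (\f.(\g.(\h.(f (g h))))))

Derivation:
Step 0: (((\a.a) t) (\f.(\g.(\h.(f (g h))))))
Step 1: (t (\f.(\g.(\h.(f (g h))))))
Step 2: (normal form reached)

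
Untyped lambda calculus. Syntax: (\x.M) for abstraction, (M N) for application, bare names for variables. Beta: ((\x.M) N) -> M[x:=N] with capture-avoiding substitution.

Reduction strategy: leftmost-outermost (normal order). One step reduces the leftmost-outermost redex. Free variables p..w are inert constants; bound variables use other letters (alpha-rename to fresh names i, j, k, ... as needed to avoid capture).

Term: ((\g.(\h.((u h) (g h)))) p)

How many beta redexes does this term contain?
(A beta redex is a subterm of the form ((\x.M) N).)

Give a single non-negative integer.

Term: ((\g.(\h.((u h) (g h)))) p)
  Redex: ((\g.(\h.((u h) (g h)))) p)
Total redexes: 1

Answer: 1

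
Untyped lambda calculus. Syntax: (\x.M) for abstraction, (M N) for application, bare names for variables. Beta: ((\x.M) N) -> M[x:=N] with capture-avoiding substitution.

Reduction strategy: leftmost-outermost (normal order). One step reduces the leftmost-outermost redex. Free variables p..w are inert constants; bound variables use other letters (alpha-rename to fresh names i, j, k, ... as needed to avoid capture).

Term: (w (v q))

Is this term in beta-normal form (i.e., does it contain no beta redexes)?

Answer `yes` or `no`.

Term: (w (v q))
No beta redexes found.

Answer: yes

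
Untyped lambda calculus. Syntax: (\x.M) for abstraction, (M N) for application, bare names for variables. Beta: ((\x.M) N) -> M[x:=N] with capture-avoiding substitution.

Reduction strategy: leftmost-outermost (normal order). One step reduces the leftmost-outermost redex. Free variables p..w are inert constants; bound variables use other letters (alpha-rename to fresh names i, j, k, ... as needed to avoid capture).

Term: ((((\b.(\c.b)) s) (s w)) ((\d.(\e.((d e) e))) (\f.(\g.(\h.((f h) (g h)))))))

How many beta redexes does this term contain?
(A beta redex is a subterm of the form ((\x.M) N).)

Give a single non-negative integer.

Term: ((((\b.(\c.b)) s) (s w)) ((\d.(\e.((d e) e))) (\f.(\g.(\h.((f h) (g h)))))))
  Redex: ((\b.(\c.b)) s)
  Redex: ((\d.(\e.((d e) e))) (\f.(\g.(\h.((f h) (g h))))))
Total redexes: 2

Answer: 2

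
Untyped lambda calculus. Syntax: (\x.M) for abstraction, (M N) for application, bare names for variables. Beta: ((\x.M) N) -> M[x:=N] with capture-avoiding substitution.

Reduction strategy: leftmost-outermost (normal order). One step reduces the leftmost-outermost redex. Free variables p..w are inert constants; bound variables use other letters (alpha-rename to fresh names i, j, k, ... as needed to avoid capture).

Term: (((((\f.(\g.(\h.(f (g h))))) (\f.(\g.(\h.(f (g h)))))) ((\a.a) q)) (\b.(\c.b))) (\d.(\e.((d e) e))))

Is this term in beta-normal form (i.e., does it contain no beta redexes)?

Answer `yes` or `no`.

Answer: no

Derivation:
Term: (((((\f.(\g.(\h.(f (g h))))) (\f.(\g.(\h.(f (g h)))))) ((\a.a) q)) (\b.(\c.b))) (\d.(\e.((d e) e))))
Found 2 beta redex(es).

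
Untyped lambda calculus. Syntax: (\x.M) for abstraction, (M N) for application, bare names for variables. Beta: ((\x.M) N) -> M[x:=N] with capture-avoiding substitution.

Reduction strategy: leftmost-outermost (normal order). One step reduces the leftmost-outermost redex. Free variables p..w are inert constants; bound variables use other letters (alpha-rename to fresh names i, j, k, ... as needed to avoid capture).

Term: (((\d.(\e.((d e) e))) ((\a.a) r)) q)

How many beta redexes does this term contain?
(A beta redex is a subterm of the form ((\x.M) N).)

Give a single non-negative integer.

Term: (((\d.(\e.((d e) e))) ((\a.a) r)) q)
  Redex: ((\d.(\e.((d e) e))) ((\a.a) r))
  Redex: ((\a.a) r)
Total redexes: 2

Answer: 2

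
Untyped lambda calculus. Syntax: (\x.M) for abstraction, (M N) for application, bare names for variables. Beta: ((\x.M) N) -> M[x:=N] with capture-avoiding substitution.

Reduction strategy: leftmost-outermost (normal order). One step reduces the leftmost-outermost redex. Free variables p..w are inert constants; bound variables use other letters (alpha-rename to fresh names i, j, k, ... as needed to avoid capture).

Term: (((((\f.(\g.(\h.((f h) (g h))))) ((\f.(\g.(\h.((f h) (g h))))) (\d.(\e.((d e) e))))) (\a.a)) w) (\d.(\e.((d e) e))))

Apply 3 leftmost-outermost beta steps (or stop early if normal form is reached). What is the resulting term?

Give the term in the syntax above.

Step 0: (((((\f.(\g.(\h.((f h) (g h))))) ((\f.(\g.(\h.((f h) (g h))))) (\d.(\e.((d e) e))))) (\a.a)) w) (\d.(\e.((d e) e))))
Step 1: ((((\g.(\h.((((\f.(\g.(\h.((f h) (g h))))) (\d.(\e.((d e) e)))) h) (g h)))) (\a.a)) w) (\d.(\e.((d e) e))))
Step 2: (((\h.((((\f.(\g.(\h.((f h) (g h))))) (\d.(\e.((d e) e)))) h) ((\a.a) h))) w) (\d.(\e.((d e) e))))
Step 3: (((((\f.(\g.(\h.((f h) (g h))))) (\d.(\e.((d e) e)))) w) ((\a.a) w)) (\d.(\e.((d e) e))))

Answer: (((((\f.(\g.(\h.((f h) (g h))))) (\d.(\e.((d e) e)))) w) ((\a.a) w)) (\d.(\e.((d e) e))))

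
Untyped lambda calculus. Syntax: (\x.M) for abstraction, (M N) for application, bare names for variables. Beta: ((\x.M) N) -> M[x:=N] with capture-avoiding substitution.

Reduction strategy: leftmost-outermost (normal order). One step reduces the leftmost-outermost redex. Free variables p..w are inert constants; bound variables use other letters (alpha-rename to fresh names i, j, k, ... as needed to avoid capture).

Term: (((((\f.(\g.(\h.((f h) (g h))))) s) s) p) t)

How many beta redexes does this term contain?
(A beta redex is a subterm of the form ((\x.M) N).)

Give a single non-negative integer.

Answer: 1

Derivation:
Term: (((((\f.(\g.(\h.((f h) (g h))))) s) s) p) t)
  Redex: ((\f.(\g.(\h.((f h) (g h))))) s)
Total redexes: 1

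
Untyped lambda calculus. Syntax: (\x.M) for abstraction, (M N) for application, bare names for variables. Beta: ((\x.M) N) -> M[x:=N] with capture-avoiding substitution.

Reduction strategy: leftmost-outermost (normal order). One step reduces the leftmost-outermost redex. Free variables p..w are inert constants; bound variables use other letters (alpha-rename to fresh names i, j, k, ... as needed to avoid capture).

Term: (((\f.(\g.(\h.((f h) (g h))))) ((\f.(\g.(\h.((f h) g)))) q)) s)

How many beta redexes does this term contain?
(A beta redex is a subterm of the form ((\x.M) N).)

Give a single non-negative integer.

Term: (((\f.(\g.(\h.((f h) (g h))))) ((\f.(\g.(\h.((f h) g)))) q)) s)
  Redex: ((\f.(\g.(\h.((f h) (g h))))) ((\f.(\g.(\h.((f h) g)))) q))
  Redex: ((\f.(\g.(\h.((f h) g)))) q)
Total redexes: 2

Answer: 2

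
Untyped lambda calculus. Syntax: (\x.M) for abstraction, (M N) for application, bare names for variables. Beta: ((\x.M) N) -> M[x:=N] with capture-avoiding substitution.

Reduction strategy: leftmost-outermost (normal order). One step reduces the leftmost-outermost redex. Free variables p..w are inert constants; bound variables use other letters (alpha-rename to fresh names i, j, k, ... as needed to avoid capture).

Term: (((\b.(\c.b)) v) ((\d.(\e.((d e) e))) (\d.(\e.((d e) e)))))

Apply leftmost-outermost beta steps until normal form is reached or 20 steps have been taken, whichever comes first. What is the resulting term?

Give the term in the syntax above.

Answer: v

Derivation:
Step 0: (((\b.(\c.b)) v) ((\d.(\e.((d e) e))) (\d.(\e.((d e) e)))))
Step 1: ((\c.v) ((\d.(\e.((d e) e))) (\d.(\e.((d e) e)))))
Step 2: v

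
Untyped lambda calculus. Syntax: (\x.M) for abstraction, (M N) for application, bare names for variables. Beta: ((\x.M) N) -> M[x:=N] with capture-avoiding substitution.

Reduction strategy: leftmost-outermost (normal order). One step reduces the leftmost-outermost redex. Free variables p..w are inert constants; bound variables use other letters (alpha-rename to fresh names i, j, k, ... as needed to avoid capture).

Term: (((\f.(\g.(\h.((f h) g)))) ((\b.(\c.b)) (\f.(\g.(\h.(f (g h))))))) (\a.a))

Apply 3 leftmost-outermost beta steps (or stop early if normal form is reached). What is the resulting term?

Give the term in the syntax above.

Step 0: (((\f.(\g.(\h.((f h) g)))) ((\b.(\c.b)) (\f.(\g.(\h.(f (g h))))))) (\a.a))
Step 1: ((\g.(\h.((((\b.(\c.b)) (\f.(\g.(\h.(f (g h)))))) h) g))) (\a.a))
Step 2: (\h.((((\b.(\c.b)) (\f.(\g.(\h.(f (g h)))))) h) (\a.a)))
Step 3: (\h.(((\c.(\f.(\g.(\h.(f (g h)))))) h) (\a.a)))

Answer: (\h.(((\c.(\f.(\g.(\h.(f (g h)))))) h) (\a.a)))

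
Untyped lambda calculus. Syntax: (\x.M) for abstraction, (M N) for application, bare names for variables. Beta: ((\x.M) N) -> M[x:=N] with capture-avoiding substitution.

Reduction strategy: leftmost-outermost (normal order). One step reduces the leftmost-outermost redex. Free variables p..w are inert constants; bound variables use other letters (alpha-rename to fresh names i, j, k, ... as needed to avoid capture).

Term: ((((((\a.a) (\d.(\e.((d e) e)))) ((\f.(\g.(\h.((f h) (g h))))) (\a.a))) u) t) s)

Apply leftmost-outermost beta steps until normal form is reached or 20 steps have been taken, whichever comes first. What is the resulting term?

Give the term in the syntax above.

Step 0: ((((((\a.a) (\d.(\e.((d e) e)))) ((\f.(\g.(\h.((f h) (g h))))) (\a.a))) u) t) s)
Step 1: (((((\d.(\e.((d e) e))) ((\f.(\g.(\h.((f h) (g h))))) (\a.a))) u) t) s)
Step 2: ((((\e.((((\f.(\g.(\h.((f h) (g h))))) (\a.a)) e) e)) u) t) s)
Step 3: ((((((\f.(\g.(\h.((f h) (g h))))) (\a.a)) u) u) t) s)
Step 4: (((((\g.(\h.(((\a.a) h) (g h)))) u) u) t) s)
Step 5: ((((\h.(((\a.a) h) (u h))) u) t) s)
Step 6: (((((\a.a) u) (u u)) t) s)
Step 7: (((u (u u)) t) s)

Answer: (((u (u u)) t) s)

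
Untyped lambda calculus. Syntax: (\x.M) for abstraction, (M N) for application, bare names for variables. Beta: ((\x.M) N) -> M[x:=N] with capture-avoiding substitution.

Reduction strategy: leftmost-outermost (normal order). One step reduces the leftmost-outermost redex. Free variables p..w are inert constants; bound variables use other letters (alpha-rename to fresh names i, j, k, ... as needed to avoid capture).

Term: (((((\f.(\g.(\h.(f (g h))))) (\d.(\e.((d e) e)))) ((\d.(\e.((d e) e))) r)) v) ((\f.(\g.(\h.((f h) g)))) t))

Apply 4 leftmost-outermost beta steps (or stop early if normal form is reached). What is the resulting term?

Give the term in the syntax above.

Answer: ((\e.(((((\d.(\e.((d e) e))) r) v) e) e)) ((\f.(\g.(\h.((f h) g)))) t))

Derivation:
Step 0: (((((\f.(\g.(\h.(f (g h))))) (\d.(\e.((d e) e)))) ((\d.(\e.((d e) e))) r)) v) ((\f.(\g.(\h.((f h) g)))) t))
Step 1: ((((\g.(\h.((\d.(\e.((d e) e))) (g h)))) ((\d.(\e.((d e) e))) r)) v) ((\f.(\g.(\h.((f h) g)))) t))
Step 2: (((\h.((\d.(\e.((d e) e))) (((\d.(\e.((d e) e))) r) h))) v) ((\f.(\g.(\h.((f h) g)))) t))
Step 3: (((\d.(\e.((d e) e))) (((\d.(\e.((d e) e))) r) v)) ((\f.(\g.(\h.((f h) g)))) t))
Step 4: ((\e.(((((\d.(\e.((d e) e))) r) v) e) e)) ((\f.(\g.(\h.((f h) g)))) t))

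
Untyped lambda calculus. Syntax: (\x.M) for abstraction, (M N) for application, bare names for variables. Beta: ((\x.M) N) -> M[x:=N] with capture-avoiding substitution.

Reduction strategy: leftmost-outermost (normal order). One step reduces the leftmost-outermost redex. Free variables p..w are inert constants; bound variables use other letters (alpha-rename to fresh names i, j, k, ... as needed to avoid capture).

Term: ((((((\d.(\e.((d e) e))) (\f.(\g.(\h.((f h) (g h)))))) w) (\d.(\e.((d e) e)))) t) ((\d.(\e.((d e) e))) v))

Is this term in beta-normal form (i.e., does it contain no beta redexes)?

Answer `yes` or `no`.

Answer: no

Derivation:
Term: ((((((\d.(\e.((d e) e))) (\f.(\g.(\h.((f h) (g h)))))) w) (\d.(\e.((d e) e)))) t) ((\d.(\e.((d e) e))) v))
Found 2 beta redex(es).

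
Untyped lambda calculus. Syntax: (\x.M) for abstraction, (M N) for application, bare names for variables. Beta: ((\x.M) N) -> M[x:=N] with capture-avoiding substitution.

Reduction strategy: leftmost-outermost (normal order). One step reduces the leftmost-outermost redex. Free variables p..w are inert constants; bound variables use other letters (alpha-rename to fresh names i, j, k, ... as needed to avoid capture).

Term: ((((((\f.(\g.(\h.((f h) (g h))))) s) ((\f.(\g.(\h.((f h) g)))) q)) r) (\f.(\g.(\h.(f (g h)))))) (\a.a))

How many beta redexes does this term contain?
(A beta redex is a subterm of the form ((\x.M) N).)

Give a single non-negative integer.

Term: ((((((\f.(\g.(\h.((f h) (g h))))) s) ((\f.(\g.(\h.((f h) g)))) q)) r) (\f.(\g.(\h.(f (g h)))))) (\a.a))
  Redex: ((\f.(\g.(\h.((f h) (g h))))) s)
  Redex: ((\f.(\g.(\h.((f h) g)))) q)
Total redexes: 2

Answer: 2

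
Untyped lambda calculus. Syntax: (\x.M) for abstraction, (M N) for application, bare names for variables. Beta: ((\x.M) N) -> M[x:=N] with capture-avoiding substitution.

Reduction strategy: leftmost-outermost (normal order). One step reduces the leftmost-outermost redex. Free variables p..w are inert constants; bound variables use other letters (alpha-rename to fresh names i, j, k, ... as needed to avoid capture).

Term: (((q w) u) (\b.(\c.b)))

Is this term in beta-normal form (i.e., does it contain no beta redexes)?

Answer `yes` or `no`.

Answer: yes

Derivation:
Term: (((q w) u) (\b.(\c.b)))
No beta redexes found.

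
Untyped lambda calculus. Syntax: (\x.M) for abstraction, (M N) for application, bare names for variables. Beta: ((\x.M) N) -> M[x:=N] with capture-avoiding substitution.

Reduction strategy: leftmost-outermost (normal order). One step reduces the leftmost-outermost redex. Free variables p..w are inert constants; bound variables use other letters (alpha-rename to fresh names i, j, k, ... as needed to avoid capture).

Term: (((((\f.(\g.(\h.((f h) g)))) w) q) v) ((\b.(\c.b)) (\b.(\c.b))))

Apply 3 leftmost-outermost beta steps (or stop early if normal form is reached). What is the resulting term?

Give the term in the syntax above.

Step 0: (((((\f.(\g.(\h.((f h) g)))) w) q) v) ((\b.(\c.b)) (\b.(\c.b))))
Step 1: ((((\g.(\h.((w h) g))) q) v) ((\b.(\c.b)) (\b.(\c.b))))
Step 2: (((\h.((w h) q)) v) ((\b.(\c.b)) (\b.(\c.b))))
Step 3: (((w v) q) ((\b.(\c.b)) (\b.(\c.b))))

Answer: (((w v) q) ((\b.(\c.b)) (\b.(\c.b))))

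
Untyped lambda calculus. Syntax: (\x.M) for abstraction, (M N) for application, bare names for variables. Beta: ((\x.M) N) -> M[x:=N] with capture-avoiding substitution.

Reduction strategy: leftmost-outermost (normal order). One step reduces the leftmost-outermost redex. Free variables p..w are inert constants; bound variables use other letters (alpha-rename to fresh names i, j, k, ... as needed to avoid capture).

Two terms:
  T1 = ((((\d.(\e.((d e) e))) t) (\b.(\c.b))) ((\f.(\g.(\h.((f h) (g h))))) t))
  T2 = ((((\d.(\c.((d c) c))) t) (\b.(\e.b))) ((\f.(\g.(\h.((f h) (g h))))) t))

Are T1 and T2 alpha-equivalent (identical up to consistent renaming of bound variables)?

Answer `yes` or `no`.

Term 1: ((((\d.(\e.((d e) e))) t) (\b.(\c.b))) ((\f.(\g.(\h.((f h) (g h))))) t))
Term 2: ((((\d.(\c.((d c) c))) t) (\b.(\e.b))) ((\f.(\g.(\h.((f h) (g h))))) t))
Alpha-equivalence: compare structure up to binder renaming.
Result: True

Answer: yes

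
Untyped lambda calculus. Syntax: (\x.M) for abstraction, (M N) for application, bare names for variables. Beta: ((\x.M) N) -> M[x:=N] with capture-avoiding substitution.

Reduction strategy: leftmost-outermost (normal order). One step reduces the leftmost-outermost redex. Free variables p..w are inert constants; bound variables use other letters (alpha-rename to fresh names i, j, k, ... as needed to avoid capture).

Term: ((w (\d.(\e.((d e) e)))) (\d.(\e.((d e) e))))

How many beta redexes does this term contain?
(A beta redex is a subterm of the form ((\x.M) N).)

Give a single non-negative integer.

Answer: 0

Derivation:
Term: ((w (\d.(\e.((d e) e)))) (\d.(\e.((d e) e))))
  (no redexes)
Total redexes: 0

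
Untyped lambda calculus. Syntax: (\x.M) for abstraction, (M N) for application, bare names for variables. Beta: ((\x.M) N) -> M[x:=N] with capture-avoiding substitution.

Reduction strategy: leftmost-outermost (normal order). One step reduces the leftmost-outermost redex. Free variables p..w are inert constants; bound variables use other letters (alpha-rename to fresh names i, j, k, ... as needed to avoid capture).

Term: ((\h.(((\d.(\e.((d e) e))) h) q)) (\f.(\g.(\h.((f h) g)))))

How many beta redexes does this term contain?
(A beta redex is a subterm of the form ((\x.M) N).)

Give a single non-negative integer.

Term: ((\h.(((\d.(\e.((d e) e))) h) q)) (\f.(\g.(\h.((f h) g)))))
  Redex: ((\h.(((\d.(\e.((d e) e))) h) q)) (\f.(\g.(\h.((f h) g)))))
  Redex: ((\d.(\e.((d e) e))) h)
Total redexes: 2

Answer: 2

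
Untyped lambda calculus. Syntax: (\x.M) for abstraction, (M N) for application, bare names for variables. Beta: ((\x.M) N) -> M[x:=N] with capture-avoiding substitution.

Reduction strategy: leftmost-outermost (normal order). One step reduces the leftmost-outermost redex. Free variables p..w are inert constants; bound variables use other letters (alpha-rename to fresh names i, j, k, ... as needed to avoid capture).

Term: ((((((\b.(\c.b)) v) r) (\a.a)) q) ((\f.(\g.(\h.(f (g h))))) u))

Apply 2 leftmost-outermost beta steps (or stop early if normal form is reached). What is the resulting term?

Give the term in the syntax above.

Step 0: ((((((\b.(\c.b)) v) r) (\a.a)) q) ((\f.(\g.(\h.(f (g h))))) u))
Step 1: (((((\c.v) r) (\a.a)) q) ((\f.(\g.(\h.(f (g h))))) u))
Step 2: (((v (\a.a)) q) ((\f.(\g.(\h.(f (g h))))) u))

Answer: (((v (\a.a)) q) ((\f.(\g.(\h.(f (g h))))) u))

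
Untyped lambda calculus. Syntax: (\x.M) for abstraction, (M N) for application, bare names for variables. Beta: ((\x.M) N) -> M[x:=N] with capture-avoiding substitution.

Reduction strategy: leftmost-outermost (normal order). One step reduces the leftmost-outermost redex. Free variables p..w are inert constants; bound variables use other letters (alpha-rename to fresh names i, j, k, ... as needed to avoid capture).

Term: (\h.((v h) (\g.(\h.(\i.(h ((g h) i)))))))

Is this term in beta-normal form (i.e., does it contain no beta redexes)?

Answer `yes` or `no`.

Term: (\h.((v h) (\g.(\h.(\i.(h ((g h) i)))))))
No beta redexes found.

Answer: yes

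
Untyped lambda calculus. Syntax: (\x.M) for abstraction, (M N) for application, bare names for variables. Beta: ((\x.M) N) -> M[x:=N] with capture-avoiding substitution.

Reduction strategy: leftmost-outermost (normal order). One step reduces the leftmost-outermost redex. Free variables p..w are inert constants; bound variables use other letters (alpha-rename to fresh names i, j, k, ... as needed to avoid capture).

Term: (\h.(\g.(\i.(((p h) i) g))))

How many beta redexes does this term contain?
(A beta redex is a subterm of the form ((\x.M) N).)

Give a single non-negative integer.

Term: (\h.(\g.(\i.(((p h) i) g))))
  (no redexes)
Total redexes: 0

Answer: 0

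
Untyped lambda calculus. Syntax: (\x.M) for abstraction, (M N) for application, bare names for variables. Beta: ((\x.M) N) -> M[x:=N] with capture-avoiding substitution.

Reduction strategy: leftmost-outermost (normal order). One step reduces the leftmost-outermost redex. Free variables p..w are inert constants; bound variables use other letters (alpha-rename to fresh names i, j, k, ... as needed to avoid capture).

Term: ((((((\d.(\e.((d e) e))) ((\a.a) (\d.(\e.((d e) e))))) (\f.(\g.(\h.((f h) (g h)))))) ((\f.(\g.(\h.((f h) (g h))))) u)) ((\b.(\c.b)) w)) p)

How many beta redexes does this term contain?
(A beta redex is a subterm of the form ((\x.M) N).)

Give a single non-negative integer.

Term: ((((((\d.(\e.((d e) e))) ((\a.a) (\d.(\e.((d e) e))))) (\f.(\g.(\h.((f h) (g h)))))) ((\f.(\g.(\h.((f h) (g h))))) u)) ((\b.(\c.b)) w)) p)
  Redex: ((\d.(\e.((d e) e))) ((\a.a) (\d.(\e.((d e) e)))))
  Redex: ((\a.a) (\d.(\e.((d e) e))))
  Redex: ((\f.(\g.(\h.((f h) (g h))))) u)
  Redex: ((\b.(\c.b)) w)
Total redexes: 4

Answer: 4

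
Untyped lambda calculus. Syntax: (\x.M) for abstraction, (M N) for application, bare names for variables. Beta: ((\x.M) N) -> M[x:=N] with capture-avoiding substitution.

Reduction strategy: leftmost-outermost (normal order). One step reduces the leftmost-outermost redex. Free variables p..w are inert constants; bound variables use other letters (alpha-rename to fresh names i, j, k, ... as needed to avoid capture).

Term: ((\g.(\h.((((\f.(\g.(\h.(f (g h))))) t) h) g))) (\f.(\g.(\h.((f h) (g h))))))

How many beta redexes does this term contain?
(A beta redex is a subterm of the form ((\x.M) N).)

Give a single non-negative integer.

Term: ((\g.(\h.((((\f.(\g.(\h.(f (g h))))) t) h) g))) (\f.(\g.(\h.((f h) (g h))))))
  Redex: ((\g.(\h.((((\f.(\g.(\h.(f (g h))))) t) h) g))) (\f.(\g.(\h.((f h) (g h))))))
  Redex: ((\f.(\g.(\h.(f (g h))))) t)
Total redexes: 2

Answer: 2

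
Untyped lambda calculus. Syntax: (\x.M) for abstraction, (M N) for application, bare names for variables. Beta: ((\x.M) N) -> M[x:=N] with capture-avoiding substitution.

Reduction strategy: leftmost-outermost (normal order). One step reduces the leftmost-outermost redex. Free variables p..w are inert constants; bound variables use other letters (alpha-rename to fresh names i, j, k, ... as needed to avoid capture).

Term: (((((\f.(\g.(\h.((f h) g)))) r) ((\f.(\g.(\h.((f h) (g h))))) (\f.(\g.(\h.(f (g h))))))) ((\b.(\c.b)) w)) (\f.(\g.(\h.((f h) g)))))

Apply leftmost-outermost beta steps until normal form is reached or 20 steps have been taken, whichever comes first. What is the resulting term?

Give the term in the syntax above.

Step 0: (((((\f.(\g.(\h.((f h) g)))) r) ((\f.(\g.(\h.((f h) (g h))))) (\f.(\g.(\h.(f (g h))))))) ((\b.(\c.b)) w)) (\f.(\g.(\h.((f h) g)))))
Step 1: ((((\g.(\h.((r h) g))) ((\f.(\g.(\h.((f h) (g h))))) (\f.(\g.(\h.(f (g h))))))) ((\b.(\c.b)) w)) (\f.(\g.(\h.((f h) g)))))
Step 2: (((\h.((r h) ((\f.(\g.(\h.((f h) (g h))))) (\f.(\g.(\h.(f (g h)))))))) ((\b.(\c.b)) w)) (\f.(\g.(\h.((f h) g)))))
Step 3: (((r ((\b.(\c.b)) w)) ((\f.(\g.(\h.((f h) (g h))))) (\f.(\g.(\h.(f (g h))))))) (\f.(\g.(\h.((f h) g)))))
Step 4: (((r (\c.w)) ((\f.(\g.(\h.((f h) (g h))))) (\f.(\g.(\h.(f (g h))))))) (\f.(\g.(\h.((f h) g)))))
Step 5: (((r (\c.w)) (\g.(\h.(((\f.(\g.(\h.(f (g h))))) h) (g h))))) (\f.(\g.(\h.((f h) g)))))
Step 6: (((r (\c.w)) (\g.(\h.((\g.(\i.(h (g i)))) (g h))))) (\f.(\g.(\h.((f h) g)))))
Step 7: (((r (\c.w)) (\g.(\h.(\i.(h ((g h) i)))))) (\f.(\g.(\h.((f h) g)))))

Answer: (((r (\c.w)) (\g.(\h.(\i.(h ((g h) i)))))) (\f.(\g.(\h.((f h) g)))))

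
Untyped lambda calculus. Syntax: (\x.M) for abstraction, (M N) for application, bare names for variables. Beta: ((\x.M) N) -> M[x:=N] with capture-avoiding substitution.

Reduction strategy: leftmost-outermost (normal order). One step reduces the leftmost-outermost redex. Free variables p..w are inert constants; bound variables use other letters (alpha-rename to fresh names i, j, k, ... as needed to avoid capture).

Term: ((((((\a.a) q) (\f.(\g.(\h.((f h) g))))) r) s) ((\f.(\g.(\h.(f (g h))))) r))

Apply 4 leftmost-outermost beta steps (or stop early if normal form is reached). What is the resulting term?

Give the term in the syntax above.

Answer: ((((q (\f.(\g.(\h.((f h) g))))) r) s) (\g.(\h.(r (g h)))))

Derivation:
Step 0: ((((((\a.a) q) (\f.(\g.(\h.((f h) g))))) r) s) ((\f.(\g.(\h.(f (g h))))) r))
Step 1: ((((q (\f.(\g.(\h.((f h) g))))) r) s) ((\f.(\g.(\h.(f (g h))))) r))
Step 2: ((((q (\f.(\g.(\h.((f h) g))))) r) s) (\g.(\h.(r (g h)))))
Step 3: (normal form reached)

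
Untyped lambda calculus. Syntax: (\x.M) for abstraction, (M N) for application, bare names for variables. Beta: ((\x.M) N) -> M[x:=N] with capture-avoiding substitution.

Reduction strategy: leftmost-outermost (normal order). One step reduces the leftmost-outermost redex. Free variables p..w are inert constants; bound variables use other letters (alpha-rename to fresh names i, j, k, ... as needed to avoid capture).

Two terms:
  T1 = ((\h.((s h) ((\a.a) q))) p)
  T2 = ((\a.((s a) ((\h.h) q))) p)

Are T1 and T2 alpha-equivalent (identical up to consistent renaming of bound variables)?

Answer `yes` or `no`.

Answer: yes

Derivation:
Term 1: ((\h.((s h) ((\a.a) q))) p)
Term 2: ((\a.((s a) ((\h.h) q))) p)
Alpha-equivalence: compare structure up to binder renaming.
Result: True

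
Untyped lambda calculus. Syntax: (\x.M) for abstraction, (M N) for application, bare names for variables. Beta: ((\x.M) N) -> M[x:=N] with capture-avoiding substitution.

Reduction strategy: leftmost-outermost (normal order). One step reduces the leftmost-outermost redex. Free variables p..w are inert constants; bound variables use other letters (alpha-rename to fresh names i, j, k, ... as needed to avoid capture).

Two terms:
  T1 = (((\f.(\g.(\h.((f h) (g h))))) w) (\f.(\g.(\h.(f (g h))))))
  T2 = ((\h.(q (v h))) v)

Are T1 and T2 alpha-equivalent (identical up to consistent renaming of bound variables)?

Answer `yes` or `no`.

Answer: no

Derivation:
Term 1: (((\f.(\g.(\h.((f h) (g h))))) w) (\f.(\g.(\h.(f (g h))))))
Term 2: ((\h.(q (v h))) v)
Alpha-equivalence: compare structure up to binder renaming.
Result: False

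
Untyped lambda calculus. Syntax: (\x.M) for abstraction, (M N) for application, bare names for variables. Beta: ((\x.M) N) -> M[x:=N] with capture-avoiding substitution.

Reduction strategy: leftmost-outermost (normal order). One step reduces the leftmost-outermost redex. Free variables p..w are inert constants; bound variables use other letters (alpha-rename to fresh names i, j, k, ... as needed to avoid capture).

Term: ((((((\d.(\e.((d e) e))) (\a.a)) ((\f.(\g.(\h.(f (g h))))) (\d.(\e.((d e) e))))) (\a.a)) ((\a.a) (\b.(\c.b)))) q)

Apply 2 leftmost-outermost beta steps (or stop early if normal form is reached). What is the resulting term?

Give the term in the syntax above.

Step 0: ((((((\d.(\e.((d e) e))) (\a.a)) ((\f.(\g.(\h.(f (g h))))) (\d.(\e.((d e) e))))) (\a.a)) ((\a.a) (\b.(\c.b)))) q)
Step 1: (((((\e.(((\a.a) e) e)) ((\f.(\g.(\h.(f (g h))))) (\d.(\e.((d e) e))))) (\a.a)) ((\a.a) (\b.(\c.b)))) q)
Step 2: ((((((\a.a) ((\f.(\g.(\h.(f (g h))))) (\d.(\e.((d e) e))))) ((\f.(\g.(\h.(f (g h))))) (\d.(\e.((d e) e))))) (\a.a)) ((\a.a) (\b.(\c.b)))) q)

Answer: ((((((\a.a) ((\f.(\g.(\h.(f (g h))))) (\d.(\e.((d e) e))))) ((\f.(\g.(\h.(f (g h))))) (\d.(\e.((d e) e))))) (\a.a)) ((\a.a) (\b.(\c.b)))) q)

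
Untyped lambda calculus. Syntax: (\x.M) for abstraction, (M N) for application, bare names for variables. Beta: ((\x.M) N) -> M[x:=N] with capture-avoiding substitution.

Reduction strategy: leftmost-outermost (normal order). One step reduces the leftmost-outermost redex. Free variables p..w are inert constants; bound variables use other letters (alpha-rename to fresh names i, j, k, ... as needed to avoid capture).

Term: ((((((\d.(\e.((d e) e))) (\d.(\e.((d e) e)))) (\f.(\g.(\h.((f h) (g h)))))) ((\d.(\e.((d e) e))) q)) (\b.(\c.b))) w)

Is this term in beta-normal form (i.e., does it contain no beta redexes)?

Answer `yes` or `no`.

Answer: no

Derivation:
Term: ((((((\d.(\e.((d e) e))) (\d.(\e.((d e) e)))) (\f.(\g.(\h.((f h) (g h)))))) ((\d.(\e.((d e) e))) q)) (\b.(\c.b))) w)
Found 2 beta redex(es).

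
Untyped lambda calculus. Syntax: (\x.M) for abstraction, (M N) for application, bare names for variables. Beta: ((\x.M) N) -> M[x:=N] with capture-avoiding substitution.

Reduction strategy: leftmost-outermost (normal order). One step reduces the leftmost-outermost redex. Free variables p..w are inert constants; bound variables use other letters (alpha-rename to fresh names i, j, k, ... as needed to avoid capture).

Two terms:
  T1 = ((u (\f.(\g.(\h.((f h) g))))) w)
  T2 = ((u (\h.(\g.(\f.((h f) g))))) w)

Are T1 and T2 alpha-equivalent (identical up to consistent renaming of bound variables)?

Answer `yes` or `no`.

Term 1: ((u (\f.(\g.(\h.((f h) g))))) w)
Term 2: ((u (\h.(\g.(\f.((h f) g))))) w)
Alpha-equivalence: compare structure up to binder renaming.
Result: True

Answer: yes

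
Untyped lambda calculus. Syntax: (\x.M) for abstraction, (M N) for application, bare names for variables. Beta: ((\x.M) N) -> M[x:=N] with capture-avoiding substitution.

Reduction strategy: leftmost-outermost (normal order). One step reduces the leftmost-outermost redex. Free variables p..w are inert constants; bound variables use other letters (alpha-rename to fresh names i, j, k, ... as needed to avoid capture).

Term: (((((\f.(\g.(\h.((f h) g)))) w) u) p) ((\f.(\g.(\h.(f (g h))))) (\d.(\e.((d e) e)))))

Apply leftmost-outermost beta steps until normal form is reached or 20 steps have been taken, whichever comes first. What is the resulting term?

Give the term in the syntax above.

Answer: (((w p) u) (\g.(\h.(\e.(((g h) e) e)))))

Derivation:
Step 0: (((((\f.(\g.(\h.((f h) g)))) w) u) p) ((\f.(\g.(\h.(f (g h))))) (\d.(\e.((d e) e)))))
Step 1: ((((\g.(\h.((w h) g))) u) p) ((\f.(\g.(\h.(f (g h))))) (\d.(\e.((d e) e)))))
Step 2: (((\h.((w h) u)) p) ((\f.(\g.(\h.(f (g h))))) (\d.(\e.((d e) e)))))
Step 3: (((w p) u) ((\f.(\g.(\h.(f (g h))))) (\d.(\e.((d e) e)))))
Step 4: (((w p) u) (\g.(\h.((\d.(\e.((d e) e))) (g h)))))
Step 5: (((w p) u) (\g.(\h.(\e.(((g h) e) e)))))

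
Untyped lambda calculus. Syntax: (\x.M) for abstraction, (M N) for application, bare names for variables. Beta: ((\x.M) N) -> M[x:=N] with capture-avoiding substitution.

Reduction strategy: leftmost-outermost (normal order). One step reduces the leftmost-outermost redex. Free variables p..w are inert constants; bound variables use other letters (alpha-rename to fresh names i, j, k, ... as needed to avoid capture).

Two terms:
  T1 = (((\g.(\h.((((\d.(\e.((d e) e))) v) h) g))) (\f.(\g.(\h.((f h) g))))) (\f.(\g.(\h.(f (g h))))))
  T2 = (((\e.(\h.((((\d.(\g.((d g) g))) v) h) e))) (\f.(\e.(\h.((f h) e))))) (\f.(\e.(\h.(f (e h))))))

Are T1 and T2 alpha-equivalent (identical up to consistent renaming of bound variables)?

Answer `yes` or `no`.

Answer: yes

Derivation:
Term 1: (((\g.(\h.((((\d.(\e.((d e) e))) v) h) g))) (\f.(\g.(\h.((f h) g))))) (\f.(\g.(\h.(f (g h))))))
Term 2: (((\e.(\h.((((\d.(\g.((d g) g))) v) h) e))) (\f.(\e.(\h.((f h) e))))) (\f.(\e.(\h.(f (e h))))))
Alpha-equivalence: compare structure up to binder renaming.
Result: True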